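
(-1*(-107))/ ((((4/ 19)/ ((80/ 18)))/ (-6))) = -40660/ 3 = -13553.33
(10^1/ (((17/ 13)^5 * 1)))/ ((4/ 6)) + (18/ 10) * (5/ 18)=12558647/ 2839714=4.42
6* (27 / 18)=9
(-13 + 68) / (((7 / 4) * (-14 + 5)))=-220 / 63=-3.49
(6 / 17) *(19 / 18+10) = 199 / 51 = 3.90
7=7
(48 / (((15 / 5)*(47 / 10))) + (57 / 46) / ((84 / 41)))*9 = 36.08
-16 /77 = -0.21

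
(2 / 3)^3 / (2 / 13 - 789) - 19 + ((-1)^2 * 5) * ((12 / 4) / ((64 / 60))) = -21875579 / 4430160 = -4.94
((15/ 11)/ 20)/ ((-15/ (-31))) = 31/ 220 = 0.14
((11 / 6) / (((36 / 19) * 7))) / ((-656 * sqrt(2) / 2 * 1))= -209 * sqrt(2) / 991872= -0.00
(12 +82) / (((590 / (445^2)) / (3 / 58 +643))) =69425941195 / 3422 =20288118.41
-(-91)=91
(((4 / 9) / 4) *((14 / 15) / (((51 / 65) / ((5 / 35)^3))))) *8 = 208 / 67473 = 0.00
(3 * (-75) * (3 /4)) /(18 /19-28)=12825 /2056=6.24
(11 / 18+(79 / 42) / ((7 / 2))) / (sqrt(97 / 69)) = 1013 * sqrt(6693) / 85554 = 0.97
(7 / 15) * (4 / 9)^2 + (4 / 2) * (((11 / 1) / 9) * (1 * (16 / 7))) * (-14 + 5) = -426896 / 8505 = -50.19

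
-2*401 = -802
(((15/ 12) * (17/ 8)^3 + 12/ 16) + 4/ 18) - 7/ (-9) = 28149/ 2048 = 13.74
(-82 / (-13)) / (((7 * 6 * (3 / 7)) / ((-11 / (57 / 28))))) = -12628 / 6669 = -1.89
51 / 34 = 1.50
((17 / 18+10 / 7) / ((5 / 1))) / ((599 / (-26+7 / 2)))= -299 / 16772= -0.02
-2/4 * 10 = -5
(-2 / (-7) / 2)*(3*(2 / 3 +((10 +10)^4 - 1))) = 68571.29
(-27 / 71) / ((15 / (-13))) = 117 / 355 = 0.33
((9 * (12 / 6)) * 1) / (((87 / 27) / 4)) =648 / 29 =22.34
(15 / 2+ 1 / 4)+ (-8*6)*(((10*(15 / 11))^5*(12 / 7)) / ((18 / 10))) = -97199965051933 / 4509428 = -21554832.46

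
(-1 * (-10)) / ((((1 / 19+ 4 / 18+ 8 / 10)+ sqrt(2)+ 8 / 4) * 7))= 22477950 / 38147137 -7310250 * sqrt(2) / 38147137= 0.32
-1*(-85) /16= 85 /16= 5.31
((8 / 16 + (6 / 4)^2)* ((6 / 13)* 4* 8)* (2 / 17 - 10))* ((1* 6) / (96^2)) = -231 / 884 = -0.26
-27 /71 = -0.38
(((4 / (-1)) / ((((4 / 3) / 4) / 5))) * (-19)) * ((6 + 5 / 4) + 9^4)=7487805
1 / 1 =1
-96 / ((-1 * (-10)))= -48 / 5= -9.60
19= 19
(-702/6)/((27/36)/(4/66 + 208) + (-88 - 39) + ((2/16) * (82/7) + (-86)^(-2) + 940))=-13863195528/96505380263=-0.14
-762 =-762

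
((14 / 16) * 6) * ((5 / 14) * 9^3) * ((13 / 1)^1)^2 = 1848015 / 8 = 231001.88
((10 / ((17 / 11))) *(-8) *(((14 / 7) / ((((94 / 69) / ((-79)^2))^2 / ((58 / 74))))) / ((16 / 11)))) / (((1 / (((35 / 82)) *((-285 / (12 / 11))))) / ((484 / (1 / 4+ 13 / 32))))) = 5485299137673866247000 / 56967901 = 96287541604769.08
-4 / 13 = -0.31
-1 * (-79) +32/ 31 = 2481/ 31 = 80.03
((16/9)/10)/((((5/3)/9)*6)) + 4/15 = 32/75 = 0.43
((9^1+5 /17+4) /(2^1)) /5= 1.33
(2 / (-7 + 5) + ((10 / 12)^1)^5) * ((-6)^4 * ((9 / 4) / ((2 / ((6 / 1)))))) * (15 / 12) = -6540.47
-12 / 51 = -4 / 17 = -0.24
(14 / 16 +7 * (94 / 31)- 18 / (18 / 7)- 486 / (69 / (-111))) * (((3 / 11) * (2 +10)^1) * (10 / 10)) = 40911039 / 15686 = 2608.12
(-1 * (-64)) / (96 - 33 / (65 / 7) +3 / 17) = 17680 / 25587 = 0.69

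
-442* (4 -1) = -1326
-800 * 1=-800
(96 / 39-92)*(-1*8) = 716.31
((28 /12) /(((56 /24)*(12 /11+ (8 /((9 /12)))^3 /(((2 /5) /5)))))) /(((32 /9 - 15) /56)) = -37422 /116027543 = -0.00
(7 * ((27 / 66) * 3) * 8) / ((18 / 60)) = 2520 / 11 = 229.09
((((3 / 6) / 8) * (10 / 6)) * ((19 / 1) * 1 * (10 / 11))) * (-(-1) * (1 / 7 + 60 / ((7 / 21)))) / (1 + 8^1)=598975 / 16632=36.01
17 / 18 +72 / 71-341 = -433295 / 1278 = -339.04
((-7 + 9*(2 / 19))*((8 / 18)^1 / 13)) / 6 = -230 / 6669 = -0.03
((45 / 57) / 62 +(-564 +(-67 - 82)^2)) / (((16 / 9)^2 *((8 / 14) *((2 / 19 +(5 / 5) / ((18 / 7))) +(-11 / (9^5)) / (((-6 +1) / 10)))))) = 853371622897983 / 35224570880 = 24226.60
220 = 220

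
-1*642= -642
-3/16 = -0.19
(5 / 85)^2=1 / 289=0.00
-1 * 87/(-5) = 87/5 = 17.40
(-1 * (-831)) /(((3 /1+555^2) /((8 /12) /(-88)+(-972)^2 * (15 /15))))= 34545081899 /13553232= 2548.84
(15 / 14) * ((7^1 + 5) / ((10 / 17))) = 153 / 7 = 21.86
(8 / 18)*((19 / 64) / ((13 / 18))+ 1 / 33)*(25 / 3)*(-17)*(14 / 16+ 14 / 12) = -126178675 / 2223936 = -56.74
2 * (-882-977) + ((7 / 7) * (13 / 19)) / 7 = -494481 / 133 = -3717.90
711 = 711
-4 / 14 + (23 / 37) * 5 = 2.82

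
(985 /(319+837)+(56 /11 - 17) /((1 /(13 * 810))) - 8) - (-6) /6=-1594699257 /12716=-125408.88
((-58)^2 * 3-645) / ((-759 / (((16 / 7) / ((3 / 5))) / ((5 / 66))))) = -100768 / 161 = -625.89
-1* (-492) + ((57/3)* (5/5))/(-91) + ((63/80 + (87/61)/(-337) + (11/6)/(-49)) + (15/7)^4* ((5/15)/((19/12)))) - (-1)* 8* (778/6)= 1496414002997917/975301374320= 1534.31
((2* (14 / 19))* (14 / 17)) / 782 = 196 / 126293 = 0.00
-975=-975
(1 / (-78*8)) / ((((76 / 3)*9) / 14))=-7 / 71136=-0.00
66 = 66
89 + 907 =996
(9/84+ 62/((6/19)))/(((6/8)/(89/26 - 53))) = -21269789/1638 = -12985.22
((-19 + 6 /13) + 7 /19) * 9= -40392 /247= -163.53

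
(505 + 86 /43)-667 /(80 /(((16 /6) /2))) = 29753 /60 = 495.88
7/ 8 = 0.88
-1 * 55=-55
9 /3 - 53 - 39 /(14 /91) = -607 /2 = -303.50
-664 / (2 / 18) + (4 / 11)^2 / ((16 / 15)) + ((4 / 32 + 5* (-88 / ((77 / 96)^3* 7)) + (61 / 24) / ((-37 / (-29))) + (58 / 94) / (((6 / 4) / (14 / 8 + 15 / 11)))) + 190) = -5965885633251 / 1010432038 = -5904.29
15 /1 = 15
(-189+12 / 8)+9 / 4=-185.25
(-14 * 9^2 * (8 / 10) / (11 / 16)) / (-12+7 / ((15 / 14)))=108864 / 451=241.38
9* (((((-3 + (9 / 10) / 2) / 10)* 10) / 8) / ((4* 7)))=-459 / 4480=-0.10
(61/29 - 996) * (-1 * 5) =144115/29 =4969.48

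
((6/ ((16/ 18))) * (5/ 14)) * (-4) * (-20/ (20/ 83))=800.36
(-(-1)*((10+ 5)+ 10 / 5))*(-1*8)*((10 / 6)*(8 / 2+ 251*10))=-569840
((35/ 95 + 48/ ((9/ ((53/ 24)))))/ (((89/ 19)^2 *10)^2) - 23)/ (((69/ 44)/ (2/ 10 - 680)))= 16186323026687891/ 1623455485875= 9970.29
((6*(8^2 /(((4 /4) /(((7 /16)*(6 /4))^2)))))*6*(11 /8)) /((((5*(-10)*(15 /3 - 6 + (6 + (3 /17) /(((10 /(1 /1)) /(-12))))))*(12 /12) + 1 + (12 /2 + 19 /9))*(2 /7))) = -46758789 /2255104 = -20.73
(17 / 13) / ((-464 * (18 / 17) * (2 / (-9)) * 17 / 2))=17 / 12064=0.00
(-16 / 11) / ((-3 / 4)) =64 / 33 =1.94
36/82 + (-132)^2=714402/41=17424.44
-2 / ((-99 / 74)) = 148 / 99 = 1.49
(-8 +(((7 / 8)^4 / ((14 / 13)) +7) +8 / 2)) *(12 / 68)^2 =0.11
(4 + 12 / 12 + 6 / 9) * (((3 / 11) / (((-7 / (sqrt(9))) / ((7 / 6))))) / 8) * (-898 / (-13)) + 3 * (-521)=-1795705 / 1144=-1569.67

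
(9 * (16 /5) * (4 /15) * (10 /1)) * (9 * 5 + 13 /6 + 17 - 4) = 23104 /5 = 4620.80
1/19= 0.05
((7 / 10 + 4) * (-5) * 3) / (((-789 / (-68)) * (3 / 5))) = -7990 / 789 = -10.13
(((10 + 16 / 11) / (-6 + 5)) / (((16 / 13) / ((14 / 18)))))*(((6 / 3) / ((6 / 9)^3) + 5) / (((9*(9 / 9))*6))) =-29939 / 19008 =-1.58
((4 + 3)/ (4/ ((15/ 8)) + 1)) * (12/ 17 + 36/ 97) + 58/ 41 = 12140854/ 3177623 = 3.82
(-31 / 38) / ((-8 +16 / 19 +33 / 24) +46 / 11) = 1364 / 2677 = 0.51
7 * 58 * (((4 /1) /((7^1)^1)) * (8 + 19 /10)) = 11484 /5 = 2296.80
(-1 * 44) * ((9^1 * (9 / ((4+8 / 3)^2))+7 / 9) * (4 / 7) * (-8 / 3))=823768 / 4725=174.34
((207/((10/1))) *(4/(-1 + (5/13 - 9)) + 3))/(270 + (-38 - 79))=437/1250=0.35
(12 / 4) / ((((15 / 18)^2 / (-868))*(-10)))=46872 / 125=374.98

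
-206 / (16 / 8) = -103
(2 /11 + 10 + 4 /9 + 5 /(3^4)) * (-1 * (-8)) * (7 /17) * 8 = 4266304 /15147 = 281.66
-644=-644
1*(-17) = -17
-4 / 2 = -2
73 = 73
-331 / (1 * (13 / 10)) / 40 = -331 / 52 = -6.37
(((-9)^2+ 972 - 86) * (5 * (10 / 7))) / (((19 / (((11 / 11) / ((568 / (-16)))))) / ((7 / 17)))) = -96700 / 22933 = -4.22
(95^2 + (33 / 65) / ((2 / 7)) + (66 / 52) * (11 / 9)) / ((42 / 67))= 14402.33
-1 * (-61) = 61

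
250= 250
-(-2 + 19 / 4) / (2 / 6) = -33 / 4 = -8.25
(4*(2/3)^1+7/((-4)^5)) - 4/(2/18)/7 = -53395/21504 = -2.48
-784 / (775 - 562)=-784 / 213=-3.68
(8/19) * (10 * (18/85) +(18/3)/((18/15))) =968/323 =3.00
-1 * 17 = -17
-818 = -818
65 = 65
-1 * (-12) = 12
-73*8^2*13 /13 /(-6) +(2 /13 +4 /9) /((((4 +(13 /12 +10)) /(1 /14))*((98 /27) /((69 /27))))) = 269334482 /345891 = 778.67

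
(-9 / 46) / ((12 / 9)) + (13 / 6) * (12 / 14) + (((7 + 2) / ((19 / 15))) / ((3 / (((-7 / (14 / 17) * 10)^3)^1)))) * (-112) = 162904738.55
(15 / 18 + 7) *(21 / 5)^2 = 138.18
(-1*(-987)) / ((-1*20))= -987 / 20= -49.35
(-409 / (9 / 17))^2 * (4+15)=918539971 / 81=11339999.64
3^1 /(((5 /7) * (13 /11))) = 231 /65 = 3.55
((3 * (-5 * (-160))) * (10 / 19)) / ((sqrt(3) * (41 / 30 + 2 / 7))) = 1680000 * sqrt(3) / 6593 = 441.35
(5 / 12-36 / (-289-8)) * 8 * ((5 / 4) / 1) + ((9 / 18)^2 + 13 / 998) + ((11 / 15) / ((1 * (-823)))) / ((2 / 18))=1527022081 / 271046820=5.63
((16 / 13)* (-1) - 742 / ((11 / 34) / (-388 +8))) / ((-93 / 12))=-498504576 / 4433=-112453.10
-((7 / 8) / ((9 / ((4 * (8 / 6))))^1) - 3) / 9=0.28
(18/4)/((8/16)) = 9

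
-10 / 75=-2 / 15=-0.13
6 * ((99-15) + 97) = 1086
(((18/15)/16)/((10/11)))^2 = 1089/160000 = 0.01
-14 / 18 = -7 / 9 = -0.78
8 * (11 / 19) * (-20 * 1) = -1760 / 19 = -92.63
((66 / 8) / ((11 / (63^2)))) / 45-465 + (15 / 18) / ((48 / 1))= -574319 / 1440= -398.83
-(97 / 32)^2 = -9409 / 1024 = -9.19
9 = 9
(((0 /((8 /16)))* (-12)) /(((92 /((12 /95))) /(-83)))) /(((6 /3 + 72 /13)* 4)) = 0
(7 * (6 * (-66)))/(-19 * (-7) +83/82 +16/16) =-227304/11071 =-20.53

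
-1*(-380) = 380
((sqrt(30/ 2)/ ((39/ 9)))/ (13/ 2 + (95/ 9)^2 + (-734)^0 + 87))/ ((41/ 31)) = 15066 * sqrt(15)/ 17780347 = 0.00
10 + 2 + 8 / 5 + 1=14.60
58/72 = 29/36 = 0.81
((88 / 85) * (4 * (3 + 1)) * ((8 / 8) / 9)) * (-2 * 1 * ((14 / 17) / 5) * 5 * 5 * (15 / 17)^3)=-14784000 / 1419857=-10.41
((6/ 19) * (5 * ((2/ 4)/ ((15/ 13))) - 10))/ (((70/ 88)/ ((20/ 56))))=-1034/ 931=-1.11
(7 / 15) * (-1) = -7 / 15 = -0.47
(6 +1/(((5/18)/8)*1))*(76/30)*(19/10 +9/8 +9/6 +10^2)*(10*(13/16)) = 29948503/400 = 74871.26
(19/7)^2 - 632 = -30607/49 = -624.63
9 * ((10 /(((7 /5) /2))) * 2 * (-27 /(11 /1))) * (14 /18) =-5400 /11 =-490.91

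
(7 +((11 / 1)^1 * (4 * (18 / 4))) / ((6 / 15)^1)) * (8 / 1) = 4016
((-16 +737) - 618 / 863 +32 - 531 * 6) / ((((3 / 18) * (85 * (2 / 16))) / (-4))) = 403257024 / 73355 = 5497.34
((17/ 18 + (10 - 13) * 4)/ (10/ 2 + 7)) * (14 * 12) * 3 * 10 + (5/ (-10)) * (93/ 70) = -1950479/ 420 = -4644.00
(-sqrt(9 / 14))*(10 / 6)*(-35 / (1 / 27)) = 675*sqrt(14) / 2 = 1262.81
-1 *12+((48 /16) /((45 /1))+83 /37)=-5378 /555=-9.69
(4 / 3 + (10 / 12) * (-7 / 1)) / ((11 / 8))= -36 / 11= -3.27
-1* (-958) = 958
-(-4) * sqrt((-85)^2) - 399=-59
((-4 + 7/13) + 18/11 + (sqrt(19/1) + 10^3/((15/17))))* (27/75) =9* sqrt(19)/25 + 1456251/3575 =408.91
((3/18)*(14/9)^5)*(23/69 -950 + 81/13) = -9894348128/6908733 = -1432.15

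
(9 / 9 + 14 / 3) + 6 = 35 / 3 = 11.67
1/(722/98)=49/361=0.14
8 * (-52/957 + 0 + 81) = 619720/957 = 647.57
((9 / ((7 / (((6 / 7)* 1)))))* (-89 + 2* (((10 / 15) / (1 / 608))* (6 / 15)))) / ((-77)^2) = 63522 / 1452605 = 0.04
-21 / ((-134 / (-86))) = -903 / 67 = -13.48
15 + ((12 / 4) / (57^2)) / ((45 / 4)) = 731029 / 48735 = 15.00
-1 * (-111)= 111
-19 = -19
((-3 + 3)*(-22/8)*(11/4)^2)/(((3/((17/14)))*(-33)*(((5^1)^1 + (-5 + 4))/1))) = 0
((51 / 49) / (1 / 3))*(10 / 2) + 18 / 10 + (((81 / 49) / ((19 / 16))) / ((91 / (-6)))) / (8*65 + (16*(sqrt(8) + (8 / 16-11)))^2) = 17.41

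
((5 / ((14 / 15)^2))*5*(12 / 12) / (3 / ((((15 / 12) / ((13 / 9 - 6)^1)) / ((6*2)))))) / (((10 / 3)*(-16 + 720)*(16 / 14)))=-0.00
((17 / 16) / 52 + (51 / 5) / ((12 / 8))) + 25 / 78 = 7.14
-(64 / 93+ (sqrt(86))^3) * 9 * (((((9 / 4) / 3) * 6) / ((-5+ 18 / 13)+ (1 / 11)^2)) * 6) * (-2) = -32872554 * sqrt(86) / 2837-8154432 / 87947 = -107546.91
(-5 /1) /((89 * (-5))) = 1 /89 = 0.01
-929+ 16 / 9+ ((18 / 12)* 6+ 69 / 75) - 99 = -228668 / 225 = -1016.30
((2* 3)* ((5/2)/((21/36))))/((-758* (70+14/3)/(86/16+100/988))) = -1460835/587140736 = -0.00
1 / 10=0.10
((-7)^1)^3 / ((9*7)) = -49 / 9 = -5.44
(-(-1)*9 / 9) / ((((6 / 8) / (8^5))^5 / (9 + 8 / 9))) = 3443020734262463889563189248 / 2187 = 1574312178446485546210878.00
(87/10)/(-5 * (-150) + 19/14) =0.01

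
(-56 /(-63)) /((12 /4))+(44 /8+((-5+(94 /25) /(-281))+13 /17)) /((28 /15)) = 4987097 /5159160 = 0.97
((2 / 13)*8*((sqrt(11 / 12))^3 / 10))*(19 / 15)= 209*sqrt(33) / 8775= 0.14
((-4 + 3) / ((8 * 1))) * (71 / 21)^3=-357911 / 74088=-4.83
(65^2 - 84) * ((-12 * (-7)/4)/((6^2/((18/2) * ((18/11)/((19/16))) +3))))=31103051/836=37204.61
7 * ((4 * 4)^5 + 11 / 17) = 124780621 / 17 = 7340036.53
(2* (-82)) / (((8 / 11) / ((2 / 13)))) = -451 / 13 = -34.69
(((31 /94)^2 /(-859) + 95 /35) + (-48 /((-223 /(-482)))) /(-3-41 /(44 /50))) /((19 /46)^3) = 1511808318564163902 /22165489988108579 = 68.21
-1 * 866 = -866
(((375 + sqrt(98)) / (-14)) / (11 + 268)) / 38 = -125 / 49476 - sqrt(2) / 21204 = -0.00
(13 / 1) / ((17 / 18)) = 234 / 17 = 13.76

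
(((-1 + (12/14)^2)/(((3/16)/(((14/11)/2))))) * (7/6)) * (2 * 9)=-208/11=-18.91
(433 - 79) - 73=281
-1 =-1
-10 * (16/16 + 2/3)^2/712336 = -125/3205512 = -0.00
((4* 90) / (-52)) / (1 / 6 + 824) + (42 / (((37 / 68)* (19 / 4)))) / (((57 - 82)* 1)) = -0.66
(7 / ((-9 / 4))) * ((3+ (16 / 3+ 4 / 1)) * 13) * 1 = -13468 / 27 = -498.81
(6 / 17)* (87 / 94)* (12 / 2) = 1566 / 799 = 1.96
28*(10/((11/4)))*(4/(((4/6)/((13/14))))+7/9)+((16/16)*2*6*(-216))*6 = -1475648/99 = -14905.54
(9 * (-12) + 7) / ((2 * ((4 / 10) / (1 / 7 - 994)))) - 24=3512613 / 28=125450.46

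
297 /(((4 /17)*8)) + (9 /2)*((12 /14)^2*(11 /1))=304425 /1568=194.15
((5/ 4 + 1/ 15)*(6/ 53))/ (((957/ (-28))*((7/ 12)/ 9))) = -5688/ 84535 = -0.07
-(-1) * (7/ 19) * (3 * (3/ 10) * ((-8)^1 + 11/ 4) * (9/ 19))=-11907/ 14440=-0.82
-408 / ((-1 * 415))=408 / 415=0.98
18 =18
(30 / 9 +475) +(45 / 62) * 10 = 45160 / 93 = 485.59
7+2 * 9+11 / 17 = 436 / 17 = 25.65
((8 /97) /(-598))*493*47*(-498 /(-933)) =-1.71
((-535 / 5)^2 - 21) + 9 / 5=57149 / 5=11429.80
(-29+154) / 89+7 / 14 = 339 / 178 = 1.90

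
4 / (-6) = -2 / 3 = -0.67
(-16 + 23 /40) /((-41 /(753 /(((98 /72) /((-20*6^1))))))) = -50176908 /2009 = -24976.06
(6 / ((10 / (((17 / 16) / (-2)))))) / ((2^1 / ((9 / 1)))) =-459 / 320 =-1.43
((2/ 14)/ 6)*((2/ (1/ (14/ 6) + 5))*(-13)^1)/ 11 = -13/ 1254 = -0.01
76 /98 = 38 /49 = 0.78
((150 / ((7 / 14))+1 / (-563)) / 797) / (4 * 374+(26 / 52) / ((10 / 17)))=3377980 / 13433061207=0.00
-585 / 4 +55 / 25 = -2881 / 20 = -144.05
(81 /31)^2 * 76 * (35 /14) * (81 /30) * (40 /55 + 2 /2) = 63950067 /10571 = 6049.58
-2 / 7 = -0.29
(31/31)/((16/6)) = 3/8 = 0.38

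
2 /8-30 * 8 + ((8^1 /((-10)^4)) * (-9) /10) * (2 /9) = -239.75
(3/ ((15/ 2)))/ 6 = 0.07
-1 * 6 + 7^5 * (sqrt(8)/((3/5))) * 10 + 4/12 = -17/3 + 1680700 * sqrt(2)/3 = 792283.91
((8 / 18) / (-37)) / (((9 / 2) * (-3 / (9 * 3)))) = 0.02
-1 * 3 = -3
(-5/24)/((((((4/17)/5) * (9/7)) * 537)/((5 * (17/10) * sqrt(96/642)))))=-50575 * sqrt(107)/24822288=-0.02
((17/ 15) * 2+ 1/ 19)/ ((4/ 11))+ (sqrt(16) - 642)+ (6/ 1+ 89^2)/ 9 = 852113/ 3420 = 249.16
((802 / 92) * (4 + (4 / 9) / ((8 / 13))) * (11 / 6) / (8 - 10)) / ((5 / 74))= -2774519 / 4968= -558.48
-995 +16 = -979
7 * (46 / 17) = 322 / 17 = 18.94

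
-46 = -46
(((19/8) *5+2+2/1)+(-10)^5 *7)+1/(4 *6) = -8399809/12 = -699984.08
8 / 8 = 1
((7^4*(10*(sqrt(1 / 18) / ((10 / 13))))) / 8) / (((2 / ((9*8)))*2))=93639*sqrt(2) / 8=16553.19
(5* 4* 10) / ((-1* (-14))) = 100 / 7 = 14.29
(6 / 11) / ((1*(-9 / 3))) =-2 / 11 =-0.18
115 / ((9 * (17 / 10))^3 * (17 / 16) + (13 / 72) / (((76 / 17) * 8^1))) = 629280000 / 20823316303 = 0.03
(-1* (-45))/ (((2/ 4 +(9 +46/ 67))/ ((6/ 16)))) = 603/ 364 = 1.66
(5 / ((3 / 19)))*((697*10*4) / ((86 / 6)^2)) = 7945800 / 1849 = 4297.35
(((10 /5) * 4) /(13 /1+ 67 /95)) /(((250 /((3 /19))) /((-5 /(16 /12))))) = -0.00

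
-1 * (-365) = 365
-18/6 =-3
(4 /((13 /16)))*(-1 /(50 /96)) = -3072 /325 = -9.45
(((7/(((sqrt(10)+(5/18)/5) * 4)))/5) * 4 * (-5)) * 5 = 630/3239 - 11340 * sqrt(10)/3239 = -10.88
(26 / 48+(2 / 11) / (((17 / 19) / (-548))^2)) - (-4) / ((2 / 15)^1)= 5205997919 / 76296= 68234.22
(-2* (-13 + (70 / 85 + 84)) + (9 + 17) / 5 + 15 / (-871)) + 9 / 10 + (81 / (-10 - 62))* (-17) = -70149217 / 592280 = -118.44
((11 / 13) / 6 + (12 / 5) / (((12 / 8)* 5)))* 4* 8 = 14384 / 975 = 14.75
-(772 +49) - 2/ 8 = -3285/ 4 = -821.25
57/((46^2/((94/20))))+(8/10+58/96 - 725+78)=-81948773/126960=-645.47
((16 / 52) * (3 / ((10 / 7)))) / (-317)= -0.00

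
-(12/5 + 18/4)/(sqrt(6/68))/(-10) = 23 * sqrt(102)/100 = 2.32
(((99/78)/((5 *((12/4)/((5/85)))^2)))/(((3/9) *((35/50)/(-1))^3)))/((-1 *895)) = 220/230668529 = 0.00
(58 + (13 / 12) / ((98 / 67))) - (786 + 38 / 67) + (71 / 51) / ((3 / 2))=-726.90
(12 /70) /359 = 6 /12565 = 0.00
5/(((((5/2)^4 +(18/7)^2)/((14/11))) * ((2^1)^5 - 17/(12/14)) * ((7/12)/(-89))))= -50238720/28754627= -1.75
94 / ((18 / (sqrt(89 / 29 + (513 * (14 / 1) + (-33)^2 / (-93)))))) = 235 * sqrt(231900646) / 8091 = 442.30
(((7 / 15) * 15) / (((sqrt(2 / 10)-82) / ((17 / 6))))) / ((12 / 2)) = -24395 / 605142-119 * sqrt(5) / 1210284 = -0.04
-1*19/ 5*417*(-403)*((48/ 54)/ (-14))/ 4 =-1064323/ 105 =-10136.41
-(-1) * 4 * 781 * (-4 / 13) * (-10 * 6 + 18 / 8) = 721644 / 13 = 55511.08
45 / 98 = 0.46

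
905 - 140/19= 17055/19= 897.63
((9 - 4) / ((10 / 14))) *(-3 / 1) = -21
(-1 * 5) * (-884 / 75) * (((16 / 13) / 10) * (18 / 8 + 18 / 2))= 408 / 5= 81.60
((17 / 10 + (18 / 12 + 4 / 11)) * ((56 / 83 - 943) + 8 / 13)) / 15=-39831316 / 178035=-223.73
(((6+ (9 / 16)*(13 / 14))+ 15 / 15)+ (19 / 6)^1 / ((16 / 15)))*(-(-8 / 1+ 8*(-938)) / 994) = 1103325 / 13916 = 79.28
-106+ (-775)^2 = 600519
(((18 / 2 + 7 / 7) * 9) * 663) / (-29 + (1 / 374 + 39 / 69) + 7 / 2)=-2393.30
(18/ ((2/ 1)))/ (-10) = -9/ 10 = -0.90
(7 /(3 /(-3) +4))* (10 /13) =70 /39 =1.79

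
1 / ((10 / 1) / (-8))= -4 / 5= -0.80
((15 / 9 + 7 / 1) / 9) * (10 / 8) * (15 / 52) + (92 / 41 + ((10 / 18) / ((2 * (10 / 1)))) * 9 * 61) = 52667 / 2952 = 17.84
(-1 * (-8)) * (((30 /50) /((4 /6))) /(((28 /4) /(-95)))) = -684 /7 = -97.71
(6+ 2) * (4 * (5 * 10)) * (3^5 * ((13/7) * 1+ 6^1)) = 21384000/7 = 3054857.14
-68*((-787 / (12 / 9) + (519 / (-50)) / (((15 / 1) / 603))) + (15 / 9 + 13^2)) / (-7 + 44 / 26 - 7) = -277418869 / 60000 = -4623.65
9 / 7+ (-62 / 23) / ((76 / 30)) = 678 / 3059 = 0.22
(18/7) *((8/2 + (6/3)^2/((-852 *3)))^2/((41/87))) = 54089350/620043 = 87.23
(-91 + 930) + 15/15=840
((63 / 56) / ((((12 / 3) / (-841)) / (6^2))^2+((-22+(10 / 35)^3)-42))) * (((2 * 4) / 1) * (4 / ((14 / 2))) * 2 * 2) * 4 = -1616946214464 / 1257166515041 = -1.29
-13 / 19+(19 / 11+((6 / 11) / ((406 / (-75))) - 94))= -3948159 / 42427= -93.06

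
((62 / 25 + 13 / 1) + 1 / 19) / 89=7378 / 42275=0.17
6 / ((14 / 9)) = 27 / 7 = 3.86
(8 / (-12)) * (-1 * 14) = 28 / 3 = 9.33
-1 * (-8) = 8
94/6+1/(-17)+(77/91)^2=140695/8619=16.32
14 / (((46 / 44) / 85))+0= 26180 / 23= 1138.26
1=1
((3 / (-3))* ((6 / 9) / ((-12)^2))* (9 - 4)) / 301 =-0.00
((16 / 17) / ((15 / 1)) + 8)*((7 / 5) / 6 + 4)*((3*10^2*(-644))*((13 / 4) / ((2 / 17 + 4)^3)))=-306978.90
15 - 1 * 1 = 14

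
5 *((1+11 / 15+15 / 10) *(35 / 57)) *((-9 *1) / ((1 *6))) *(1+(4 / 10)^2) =-19691 / 1140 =-17.27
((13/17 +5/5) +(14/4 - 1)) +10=485/34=14.26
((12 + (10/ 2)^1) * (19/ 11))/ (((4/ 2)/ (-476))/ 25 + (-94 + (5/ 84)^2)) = -968612400/ 3100647869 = -0.31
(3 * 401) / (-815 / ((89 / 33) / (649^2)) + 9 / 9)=-107067 / 11328200806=-0.00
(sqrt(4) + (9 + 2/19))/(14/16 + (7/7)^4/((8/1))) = 211/19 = 11.11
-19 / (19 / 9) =-9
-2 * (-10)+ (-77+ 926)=869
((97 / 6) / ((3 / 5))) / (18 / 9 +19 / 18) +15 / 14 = 1523 / 154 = 9.89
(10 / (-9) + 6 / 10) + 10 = 427 / 45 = 9.49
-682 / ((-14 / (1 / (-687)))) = -0.07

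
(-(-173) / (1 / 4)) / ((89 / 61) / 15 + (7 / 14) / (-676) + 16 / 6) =285353120 / 1139431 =250.43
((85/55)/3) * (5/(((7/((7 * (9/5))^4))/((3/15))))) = 12752397/6875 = 1854.89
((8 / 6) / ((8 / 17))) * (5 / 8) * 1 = 85 / 48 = 1.77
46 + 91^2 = 8327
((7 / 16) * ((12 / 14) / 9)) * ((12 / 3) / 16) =1 / 96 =0.01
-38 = -38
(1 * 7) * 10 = 70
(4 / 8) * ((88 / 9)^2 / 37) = 3872 / 2997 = 1.29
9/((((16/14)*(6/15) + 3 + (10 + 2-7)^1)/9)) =2835/296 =9.58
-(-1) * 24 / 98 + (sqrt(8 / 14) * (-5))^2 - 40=-1248 / 49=-25.47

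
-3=-3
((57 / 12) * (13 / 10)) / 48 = 247 / 1920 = 0.13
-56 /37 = -1.51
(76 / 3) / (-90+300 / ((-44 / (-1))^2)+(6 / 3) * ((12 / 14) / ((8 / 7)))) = -0.29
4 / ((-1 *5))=-4 / 5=-0.80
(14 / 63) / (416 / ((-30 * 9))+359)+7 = 337829 / 48257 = 7.00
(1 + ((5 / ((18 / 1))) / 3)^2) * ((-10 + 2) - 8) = -11764 / 729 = -16.14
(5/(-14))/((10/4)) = -1/7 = -0.14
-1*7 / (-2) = 7 / 2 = 3.50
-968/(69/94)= -90992/69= -1318.72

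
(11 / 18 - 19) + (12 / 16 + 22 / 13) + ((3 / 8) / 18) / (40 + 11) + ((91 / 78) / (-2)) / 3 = -513659 / 31824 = -16.14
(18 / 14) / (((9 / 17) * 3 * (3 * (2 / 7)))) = 0.94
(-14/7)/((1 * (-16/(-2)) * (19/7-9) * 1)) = 7/176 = 0.04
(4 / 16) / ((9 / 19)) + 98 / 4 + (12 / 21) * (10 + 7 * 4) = 11779 / 252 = 46.74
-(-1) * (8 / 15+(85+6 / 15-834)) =-11221 / 15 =-748.07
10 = 10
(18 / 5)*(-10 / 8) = -9 / 2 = -4.50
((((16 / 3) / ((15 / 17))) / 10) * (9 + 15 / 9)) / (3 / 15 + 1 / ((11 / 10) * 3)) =47872 / 3735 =12.82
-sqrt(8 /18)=-2 /3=-0.67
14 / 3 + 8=38 / 3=12.67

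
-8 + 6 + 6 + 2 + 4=10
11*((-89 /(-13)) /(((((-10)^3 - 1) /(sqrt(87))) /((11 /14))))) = -979*sqrt(87) /16562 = -0.55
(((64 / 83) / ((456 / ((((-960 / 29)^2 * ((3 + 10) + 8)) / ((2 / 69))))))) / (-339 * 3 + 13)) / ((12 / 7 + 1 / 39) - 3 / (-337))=-20476331366400 / 26780042616629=-0.76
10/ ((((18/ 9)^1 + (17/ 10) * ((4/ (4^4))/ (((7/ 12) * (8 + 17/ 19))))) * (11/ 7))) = 13249600/ 4174819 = 3.17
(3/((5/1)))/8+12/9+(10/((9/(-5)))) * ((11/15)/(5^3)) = 7429/5400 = 1.38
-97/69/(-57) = 97/3933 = 0.02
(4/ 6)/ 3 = 2/ 9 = 0.22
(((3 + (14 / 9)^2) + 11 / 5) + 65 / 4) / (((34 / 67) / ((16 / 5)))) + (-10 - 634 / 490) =234849859 / 1686825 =139.23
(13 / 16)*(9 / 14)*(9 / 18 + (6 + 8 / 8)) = 1755 / 448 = 3.92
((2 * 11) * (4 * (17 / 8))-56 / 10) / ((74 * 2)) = 907 / 740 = 1.23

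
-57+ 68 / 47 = -2611 / 47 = -55.55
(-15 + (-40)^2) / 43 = 36.86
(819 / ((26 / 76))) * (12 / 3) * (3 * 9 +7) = 325584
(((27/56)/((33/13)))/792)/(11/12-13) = -39/1965040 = -0.00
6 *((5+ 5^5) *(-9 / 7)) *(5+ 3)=-1352160 / 7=-193165.71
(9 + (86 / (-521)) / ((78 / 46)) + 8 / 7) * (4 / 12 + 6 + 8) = 61438529 / 426699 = 143.99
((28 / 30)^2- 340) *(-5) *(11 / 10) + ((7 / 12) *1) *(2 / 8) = 6715277 / 3600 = 1865.35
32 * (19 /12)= 152 /3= 50.67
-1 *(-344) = 344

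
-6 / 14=-3 / 7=-0.43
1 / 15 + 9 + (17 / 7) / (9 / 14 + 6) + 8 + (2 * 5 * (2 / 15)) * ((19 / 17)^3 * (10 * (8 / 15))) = 187515614 / 6853635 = 27.36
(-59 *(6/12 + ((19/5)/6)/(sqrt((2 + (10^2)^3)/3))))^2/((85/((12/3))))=66139 *sqrt(333334)/212500425 + 261076778791/6375012750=41.13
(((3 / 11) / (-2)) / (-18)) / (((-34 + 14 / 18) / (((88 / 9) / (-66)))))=1 / 29601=0.00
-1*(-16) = 16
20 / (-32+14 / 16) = -160 / 249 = -0.64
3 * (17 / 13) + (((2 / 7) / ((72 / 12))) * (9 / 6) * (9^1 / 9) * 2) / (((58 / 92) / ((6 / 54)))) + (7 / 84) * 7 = 430519 / 95004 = 4.53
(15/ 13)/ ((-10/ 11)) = -33/ 26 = -1.27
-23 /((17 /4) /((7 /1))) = -644 /17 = -37.88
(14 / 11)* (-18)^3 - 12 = -81780 / 11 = -7434.55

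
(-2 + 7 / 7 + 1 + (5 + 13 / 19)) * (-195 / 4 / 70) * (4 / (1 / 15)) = -237.52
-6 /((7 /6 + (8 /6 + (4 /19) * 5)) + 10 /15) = -1.42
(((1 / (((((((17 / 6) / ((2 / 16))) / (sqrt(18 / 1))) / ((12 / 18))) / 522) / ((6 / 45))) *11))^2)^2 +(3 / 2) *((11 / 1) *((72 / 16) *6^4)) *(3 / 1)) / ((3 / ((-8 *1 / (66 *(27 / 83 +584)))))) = -8138892580930545552 / 407729291595580625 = -19.96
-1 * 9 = -9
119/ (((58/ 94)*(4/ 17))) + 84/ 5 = 485149/ 580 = 836.46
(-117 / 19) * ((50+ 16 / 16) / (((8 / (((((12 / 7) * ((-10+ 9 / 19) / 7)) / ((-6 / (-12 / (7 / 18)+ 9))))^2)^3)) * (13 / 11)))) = -18218616404512771239762018505608 / 1455592894575459813900811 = -12516285.61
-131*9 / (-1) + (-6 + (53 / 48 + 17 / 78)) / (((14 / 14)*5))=1225187 / 1040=1178.06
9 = 9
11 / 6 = 1.83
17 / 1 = 17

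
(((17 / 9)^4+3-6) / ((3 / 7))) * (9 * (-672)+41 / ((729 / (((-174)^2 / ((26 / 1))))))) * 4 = -11260276040048 / 20726199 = -543287.08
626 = 626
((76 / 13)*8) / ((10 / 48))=14592 / 65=224.49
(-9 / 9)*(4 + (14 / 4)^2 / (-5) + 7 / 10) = -9 / 4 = -2.25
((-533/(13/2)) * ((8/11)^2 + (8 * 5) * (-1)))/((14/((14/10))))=195816/605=323.66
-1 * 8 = -8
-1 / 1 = -1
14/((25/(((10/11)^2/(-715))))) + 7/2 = 605493/173030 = 3.50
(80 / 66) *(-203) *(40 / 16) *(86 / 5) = -349160 / 33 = -10580.61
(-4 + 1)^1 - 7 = -10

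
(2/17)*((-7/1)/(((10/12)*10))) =-42/425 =-0.10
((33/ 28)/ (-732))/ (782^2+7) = -11/ 4177979792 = -0.00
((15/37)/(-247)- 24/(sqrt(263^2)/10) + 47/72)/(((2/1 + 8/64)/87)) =-1311924649/122581407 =-10.70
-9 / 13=-0.69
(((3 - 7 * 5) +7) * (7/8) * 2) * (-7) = 1225/4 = 306.25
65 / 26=2.50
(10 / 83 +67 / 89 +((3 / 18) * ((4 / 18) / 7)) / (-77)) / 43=93874016 / 4622629473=0.02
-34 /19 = -1.79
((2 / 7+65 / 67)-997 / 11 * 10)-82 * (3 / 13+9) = -111467423 / 67067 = -1662.03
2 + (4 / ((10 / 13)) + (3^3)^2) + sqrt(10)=sqrt(10) + 3681 / 5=739.36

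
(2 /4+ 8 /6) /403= 11 /2418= 0.00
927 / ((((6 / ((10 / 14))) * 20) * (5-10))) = -309 / 280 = -1.10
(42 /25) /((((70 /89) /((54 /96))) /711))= 1708533 /2000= 854.27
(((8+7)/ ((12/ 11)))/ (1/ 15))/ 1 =825/ 4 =206.25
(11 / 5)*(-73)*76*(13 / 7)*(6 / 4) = -1190046 / 35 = -34001.31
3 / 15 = 1 / 5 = 0.20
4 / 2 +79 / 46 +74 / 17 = 6311 / 782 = 8.07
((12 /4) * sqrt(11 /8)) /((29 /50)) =75 * sqrt(22) /58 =6.07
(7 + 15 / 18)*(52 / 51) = 7.99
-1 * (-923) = 923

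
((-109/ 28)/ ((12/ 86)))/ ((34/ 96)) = -9374/ 119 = -78.77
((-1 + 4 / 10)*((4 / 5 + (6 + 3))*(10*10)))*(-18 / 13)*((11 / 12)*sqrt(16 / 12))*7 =45276*sqrt(3) / 13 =6032.33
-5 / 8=-0.62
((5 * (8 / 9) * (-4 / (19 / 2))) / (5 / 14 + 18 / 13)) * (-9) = 58240 / 6023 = 9.67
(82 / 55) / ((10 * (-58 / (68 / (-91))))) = 1394 / 725725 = 0.00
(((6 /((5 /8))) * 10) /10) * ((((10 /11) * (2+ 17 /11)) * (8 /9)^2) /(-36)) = -6656 /9801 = -0.68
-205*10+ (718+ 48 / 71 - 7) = -95021 / 71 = -1338.32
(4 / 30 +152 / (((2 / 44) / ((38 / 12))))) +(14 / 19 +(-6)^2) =3028468 / 285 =10626.20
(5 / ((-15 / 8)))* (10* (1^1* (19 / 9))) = -1520 / 27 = -56.30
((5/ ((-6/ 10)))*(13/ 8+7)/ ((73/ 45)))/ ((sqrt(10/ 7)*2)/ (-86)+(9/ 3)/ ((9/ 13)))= -567874125/ 55537816-435375*sqrt(70)/ 55537816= -10.29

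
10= 10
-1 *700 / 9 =-700 / 9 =-77.78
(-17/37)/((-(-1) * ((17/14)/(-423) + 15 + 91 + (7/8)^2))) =-3221568/748582853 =-0.00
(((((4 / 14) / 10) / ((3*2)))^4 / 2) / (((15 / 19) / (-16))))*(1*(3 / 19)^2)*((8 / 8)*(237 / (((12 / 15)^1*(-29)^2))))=-79 / 1726451055000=-0.00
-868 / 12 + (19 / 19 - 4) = -226 / 3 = -75.33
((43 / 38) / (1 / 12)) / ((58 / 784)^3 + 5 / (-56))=-5180320768 / 33907723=-152.78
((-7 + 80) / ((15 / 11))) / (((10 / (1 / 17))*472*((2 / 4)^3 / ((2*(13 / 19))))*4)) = 10439 / 5717100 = 0.00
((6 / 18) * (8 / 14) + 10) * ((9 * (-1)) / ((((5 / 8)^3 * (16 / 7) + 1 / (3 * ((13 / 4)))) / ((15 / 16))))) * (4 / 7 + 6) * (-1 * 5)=172762200 / 40397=4276.61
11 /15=0.73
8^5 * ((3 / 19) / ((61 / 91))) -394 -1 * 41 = 8441499 / 1159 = 7283.43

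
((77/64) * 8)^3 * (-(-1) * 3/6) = 456533/1024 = 445.83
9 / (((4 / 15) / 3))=405 / 4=101.25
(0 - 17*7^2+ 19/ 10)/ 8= -8311/ 80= -103.89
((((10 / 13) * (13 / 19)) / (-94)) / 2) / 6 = -5 / 10716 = -0.00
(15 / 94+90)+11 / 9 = 77309 / 846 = 91.38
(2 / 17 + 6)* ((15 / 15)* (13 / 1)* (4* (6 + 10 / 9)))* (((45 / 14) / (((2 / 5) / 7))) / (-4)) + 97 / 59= -31905551 / 1003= -31810.12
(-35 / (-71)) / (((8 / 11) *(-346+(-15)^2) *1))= -35 / 6248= -0.01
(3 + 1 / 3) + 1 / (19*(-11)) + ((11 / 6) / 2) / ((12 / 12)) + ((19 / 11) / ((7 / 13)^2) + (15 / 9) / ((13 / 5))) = 17323643 / 1597596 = 10.84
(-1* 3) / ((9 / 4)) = -4 / 3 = -1.33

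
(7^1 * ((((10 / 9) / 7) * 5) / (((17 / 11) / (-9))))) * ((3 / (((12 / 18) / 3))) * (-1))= 7425 / 17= 436.76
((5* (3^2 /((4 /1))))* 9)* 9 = 3645 /4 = 911.25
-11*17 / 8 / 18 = -1.30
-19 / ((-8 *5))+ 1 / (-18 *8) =337 / 720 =0.47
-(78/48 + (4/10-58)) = 2239/40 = 55.98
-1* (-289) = 289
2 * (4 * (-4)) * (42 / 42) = -32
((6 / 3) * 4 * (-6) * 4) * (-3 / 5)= 576 / 5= 115.20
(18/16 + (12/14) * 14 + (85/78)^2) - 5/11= 1854865/133848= 13.86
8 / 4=2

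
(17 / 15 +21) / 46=166 / 345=0.48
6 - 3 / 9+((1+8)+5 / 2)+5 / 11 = 17.62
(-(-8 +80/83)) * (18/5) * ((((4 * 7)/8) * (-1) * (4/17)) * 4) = -588672/7055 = -83.44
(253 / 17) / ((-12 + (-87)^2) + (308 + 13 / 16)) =4048 / 2139501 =0.00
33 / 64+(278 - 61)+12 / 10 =69989 / 320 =218.72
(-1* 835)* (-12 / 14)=5010 / 7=715.71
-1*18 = -18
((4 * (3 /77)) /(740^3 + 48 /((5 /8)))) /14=15 /546039443488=0.00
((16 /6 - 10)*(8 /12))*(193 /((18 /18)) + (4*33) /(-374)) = -144100 /153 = -941.83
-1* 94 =-94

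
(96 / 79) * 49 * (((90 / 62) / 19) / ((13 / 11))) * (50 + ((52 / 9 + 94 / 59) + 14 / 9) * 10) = 19132344000 / 35689277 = 536.08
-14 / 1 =-14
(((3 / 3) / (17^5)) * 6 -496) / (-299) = 704249066 / 424537243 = 1.66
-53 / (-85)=53 / 85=0.62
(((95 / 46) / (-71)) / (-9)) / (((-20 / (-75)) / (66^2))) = 52.79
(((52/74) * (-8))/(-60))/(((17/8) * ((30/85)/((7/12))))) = 364/4995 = 0.07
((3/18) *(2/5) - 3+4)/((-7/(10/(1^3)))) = -32/21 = -1.52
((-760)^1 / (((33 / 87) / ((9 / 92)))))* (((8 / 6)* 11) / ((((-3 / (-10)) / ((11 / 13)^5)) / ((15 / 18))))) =-88739101000 / 25619217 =-3463.77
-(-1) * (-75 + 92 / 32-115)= -1497 / 8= -187.12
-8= -8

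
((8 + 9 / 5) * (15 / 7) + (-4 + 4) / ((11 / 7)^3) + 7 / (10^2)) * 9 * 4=758.52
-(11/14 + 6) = -95/14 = -6.79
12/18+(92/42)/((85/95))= 1112/357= 3.11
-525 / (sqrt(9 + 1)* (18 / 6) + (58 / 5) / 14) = -50.89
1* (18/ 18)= 1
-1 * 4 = -4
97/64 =1.52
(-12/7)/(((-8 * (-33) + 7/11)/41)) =-132/497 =-0.27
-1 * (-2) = 2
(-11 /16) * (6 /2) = -2.06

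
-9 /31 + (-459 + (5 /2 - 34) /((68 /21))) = -469.02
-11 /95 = -0.12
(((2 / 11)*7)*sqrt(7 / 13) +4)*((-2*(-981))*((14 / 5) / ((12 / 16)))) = 36140.02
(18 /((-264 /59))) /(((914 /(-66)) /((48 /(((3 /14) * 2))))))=14868 /457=32.53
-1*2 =-2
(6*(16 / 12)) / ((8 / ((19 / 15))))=19 / 15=1.27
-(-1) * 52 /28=13 /7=1.86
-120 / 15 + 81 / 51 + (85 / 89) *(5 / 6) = -5.62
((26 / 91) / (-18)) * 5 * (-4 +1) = 5 / 21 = 0.24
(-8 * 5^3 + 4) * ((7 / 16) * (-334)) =145540.50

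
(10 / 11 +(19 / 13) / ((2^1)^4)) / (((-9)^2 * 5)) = 763 / 308880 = 0.00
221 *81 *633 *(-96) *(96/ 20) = -5221478246.40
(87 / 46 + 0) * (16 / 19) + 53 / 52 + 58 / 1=1377345 / 22724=60.61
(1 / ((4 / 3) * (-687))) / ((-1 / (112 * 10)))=1.22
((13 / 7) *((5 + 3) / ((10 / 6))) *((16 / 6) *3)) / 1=2496 / 35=71.31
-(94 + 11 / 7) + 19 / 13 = -8564 / 91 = -94.11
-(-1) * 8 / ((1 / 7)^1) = 56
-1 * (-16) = 16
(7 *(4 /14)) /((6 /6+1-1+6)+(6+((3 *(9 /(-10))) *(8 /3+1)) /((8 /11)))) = -160 /49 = -3.27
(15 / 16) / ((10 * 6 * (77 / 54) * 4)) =27 / 9856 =0.00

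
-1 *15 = -15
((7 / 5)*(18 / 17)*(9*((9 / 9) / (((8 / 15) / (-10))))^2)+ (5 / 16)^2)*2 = 20412425 / 2176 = 9380.71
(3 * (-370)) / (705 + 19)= -555 / 362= -1.53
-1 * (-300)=300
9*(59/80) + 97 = 8291/80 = 103.64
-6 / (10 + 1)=-6 / 11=-0.55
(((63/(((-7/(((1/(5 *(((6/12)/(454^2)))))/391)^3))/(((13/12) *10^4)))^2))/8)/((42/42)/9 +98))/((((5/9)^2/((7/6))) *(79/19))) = 3829100696454008692561969838054344753152/249257559929061906637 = 15362024315506263511.93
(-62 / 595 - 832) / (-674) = 247551 / 200515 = 1.23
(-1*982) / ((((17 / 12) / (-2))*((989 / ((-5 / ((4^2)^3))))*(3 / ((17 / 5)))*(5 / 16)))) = -491 / 79120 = -0.01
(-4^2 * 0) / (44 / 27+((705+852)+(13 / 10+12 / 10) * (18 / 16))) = 0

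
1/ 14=0.07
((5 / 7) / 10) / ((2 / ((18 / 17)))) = 9 / 238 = 0.04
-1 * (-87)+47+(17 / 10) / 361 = 483757 / 3610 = 134.00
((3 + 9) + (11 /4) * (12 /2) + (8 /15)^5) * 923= 40011967853 /1518750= 26345.33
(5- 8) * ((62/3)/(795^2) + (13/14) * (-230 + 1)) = 5644614407/8848350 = 637.93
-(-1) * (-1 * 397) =-397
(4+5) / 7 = 9 / 7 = 1.29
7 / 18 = 0.39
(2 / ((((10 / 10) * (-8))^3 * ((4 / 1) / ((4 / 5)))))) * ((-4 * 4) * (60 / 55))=3 / 220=0.01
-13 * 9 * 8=-936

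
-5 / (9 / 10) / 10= -5 / 9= -0.56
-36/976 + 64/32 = 479/244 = 1.96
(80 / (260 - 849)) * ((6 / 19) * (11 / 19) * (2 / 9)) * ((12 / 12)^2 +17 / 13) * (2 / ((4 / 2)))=-35200 / 2764177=-0.01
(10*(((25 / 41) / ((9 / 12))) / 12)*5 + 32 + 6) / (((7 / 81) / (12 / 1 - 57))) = -6185160 / 287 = -21551.08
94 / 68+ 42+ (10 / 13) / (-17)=19155 / 442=43.34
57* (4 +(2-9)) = -171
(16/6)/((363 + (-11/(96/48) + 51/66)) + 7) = 44/6027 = 0.01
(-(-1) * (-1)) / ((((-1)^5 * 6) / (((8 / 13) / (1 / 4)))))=0.41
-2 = -2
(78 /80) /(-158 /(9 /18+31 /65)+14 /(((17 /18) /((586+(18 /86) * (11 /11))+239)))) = 3620643 /44824607840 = 0.00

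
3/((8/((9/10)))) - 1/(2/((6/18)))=41/240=0.17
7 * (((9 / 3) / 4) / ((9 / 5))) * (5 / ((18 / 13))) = 2275 / 216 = 10.53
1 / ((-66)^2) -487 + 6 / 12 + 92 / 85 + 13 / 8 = -483.79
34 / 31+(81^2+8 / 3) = 610523 / 93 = 6564.76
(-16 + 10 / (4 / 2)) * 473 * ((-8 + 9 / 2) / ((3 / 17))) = 619157 / 6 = 103192.83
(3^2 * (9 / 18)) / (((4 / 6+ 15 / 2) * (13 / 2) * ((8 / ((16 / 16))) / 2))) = 27 / 1274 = 0.02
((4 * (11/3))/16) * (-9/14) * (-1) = 33/56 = 0.59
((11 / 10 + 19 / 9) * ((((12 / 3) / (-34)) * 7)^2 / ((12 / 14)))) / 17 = 0.15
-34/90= -17/45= -0.38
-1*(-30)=30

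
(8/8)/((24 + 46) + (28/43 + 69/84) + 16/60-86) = -18060/257549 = -0.07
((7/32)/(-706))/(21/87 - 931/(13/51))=377/4443710848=0.00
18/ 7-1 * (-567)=3987/ 7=569.57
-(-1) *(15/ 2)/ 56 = 15/ 112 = 0.13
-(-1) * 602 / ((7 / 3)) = 258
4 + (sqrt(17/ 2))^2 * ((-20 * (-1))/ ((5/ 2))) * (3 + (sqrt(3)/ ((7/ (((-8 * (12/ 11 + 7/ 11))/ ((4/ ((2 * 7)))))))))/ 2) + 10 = 218 - 2584 * sqrt(3)/ 11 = -188.87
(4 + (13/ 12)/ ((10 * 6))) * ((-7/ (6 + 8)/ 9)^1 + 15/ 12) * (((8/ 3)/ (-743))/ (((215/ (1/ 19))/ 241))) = -697213/ 686086200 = -0.00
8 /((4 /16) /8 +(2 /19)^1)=4864 /83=58.60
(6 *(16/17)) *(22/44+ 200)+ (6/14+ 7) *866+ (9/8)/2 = 14405551/1904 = 7565.94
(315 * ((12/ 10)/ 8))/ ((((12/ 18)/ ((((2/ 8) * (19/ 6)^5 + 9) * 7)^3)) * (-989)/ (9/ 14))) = -7180394501791061606125/ 653186914320384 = -10992863.37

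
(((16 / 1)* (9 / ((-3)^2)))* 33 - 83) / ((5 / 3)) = 267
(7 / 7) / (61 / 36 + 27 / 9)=36 / 169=0.21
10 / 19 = 0.53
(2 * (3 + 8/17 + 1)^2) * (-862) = -9957824/289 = -34456.14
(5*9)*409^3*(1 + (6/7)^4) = 11382348758085/2401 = 4740670036.69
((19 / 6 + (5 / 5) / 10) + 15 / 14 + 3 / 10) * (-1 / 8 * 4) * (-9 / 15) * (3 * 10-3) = 13149 / 350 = 37.57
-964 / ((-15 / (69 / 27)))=22172 / 135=164.24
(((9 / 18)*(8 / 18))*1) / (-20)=-1 / 90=-0.01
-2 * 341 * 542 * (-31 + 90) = -21808996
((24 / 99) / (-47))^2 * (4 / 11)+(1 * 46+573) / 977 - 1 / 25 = 383646689078 / 646324848675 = 0.59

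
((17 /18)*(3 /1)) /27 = 17 /162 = 0.10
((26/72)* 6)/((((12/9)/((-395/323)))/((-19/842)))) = 0.04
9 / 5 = 1.80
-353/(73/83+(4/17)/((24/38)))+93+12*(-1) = -1064949/5300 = -200.93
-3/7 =-0.43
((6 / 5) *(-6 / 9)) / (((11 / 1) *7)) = -4 / 385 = -0.01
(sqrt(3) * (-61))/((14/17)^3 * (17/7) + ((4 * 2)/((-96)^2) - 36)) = 20308608 * sqrt(3)/11533535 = 3.05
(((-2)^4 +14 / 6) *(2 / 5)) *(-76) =-1672 / 3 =-557.33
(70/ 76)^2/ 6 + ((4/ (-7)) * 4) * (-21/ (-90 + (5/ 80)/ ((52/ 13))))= -19561033/ 49895976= -0.39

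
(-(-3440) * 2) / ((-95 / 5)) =-6880 / 19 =-362.11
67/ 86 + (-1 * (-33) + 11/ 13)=38711/ 1118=34.63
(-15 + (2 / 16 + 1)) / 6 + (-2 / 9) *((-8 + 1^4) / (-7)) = -365 / 144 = -2.53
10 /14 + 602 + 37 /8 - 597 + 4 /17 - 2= 8.57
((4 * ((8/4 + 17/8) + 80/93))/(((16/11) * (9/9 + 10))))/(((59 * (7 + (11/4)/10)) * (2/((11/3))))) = 203995/38321208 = 0.01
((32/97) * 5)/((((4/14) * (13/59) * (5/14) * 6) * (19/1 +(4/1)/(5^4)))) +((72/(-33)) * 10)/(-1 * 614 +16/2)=4845220040/7132343361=0.68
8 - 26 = -18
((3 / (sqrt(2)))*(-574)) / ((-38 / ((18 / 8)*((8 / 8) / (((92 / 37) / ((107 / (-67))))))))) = -46.31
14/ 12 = 7/ 6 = 1.17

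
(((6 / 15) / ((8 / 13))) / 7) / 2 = 0.05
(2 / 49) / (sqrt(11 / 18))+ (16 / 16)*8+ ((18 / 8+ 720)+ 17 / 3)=6*sqrt(22) / 539+ 8831 / 12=735.97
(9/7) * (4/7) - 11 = -503/49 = -10.27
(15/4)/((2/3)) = 45/8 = 5.62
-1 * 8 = -8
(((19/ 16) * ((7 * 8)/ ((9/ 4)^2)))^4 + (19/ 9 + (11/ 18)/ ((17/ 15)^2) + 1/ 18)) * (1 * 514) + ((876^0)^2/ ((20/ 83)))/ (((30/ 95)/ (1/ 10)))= 76159843881411633571/ 4976200947600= 15304816.80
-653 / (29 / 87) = -1959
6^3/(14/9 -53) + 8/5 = -6016/2315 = -2.60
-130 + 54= -76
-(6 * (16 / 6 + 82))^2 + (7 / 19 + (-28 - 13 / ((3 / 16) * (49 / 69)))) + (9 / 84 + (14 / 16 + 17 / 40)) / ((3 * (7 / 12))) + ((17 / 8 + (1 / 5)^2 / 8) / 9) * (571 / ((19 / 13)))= -10298030329 / 39900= -258096.00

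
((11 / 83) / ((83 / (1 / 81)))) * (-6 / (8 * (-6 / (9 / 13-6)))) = -253 / 19344312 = -0.00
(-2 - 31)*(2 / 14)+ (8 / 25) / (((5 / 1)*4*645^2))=-1716103111 / 364021875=-4.71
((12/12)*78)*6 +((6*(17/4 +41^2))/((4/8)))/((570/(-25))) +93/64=-507705/1216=-417.52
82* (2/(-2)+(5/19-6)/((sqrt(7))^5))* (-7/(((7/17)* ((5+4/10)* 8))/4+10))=379865* sqrt(7)/571634+24395/614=41.49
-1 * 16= -16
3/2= 1.50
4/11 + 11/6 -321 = -21041/66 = -318.80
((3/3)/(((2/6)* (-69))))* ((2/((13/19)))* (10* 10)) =-3800/299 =-12.71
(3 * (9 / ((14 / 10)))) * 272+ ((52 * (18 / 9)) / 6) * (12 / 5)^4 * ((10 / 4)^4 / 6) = 62928 / 7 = 8989.71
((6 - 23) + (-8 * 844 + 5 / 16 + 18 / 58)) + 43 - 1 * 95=-3164655 / 464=-6820.38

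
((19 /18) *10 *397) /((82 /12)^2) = 150860 /1681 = 89.74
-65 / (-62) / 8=65 / 496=0.13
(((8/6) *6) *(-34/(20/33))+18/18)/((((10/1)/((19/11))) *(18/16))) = -170164/2475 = -68.75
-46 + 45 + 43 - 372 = -330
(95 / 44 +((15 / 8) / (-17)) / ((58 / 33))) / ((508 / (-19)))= -3456005 / 44078144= -0.08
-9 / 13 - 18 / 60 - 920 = -119729 / 130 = -920.99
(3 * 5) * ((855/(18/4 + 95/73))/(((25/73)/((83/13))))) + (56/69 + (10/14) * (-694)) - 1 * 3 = 30934395707/759759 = 40716.06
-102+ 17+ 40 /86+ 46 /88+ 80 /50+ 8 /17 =-13177843 /160820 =-81.94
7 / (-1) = -7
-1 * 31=-31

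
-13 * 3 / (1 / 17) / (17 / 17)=-663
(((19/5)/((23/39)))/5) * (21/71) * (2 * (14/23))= 0.46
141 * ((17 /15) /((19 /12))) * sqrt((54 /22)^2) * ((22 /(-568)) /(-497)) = 64719 /3352265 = 0.02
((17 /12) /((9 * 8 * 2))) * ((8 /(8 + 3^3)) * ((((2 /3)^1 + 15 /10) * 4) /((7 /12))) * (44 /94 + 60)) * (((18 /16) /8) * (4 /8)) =6409 /45120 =0.14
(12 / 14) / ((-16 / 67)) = -201 / 56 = -3.59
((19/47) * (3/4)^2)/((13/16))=171/611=0.28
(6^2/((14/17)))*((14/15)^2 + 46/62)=382534/5425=70.51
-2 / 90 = -1 / 45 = -0.02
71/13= 5.46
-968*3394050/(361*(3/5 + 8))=-16427202000/15523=-1058249.18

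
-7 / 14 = -0.50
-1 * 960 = -960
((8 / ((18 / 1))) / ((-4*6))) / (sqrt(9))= -0.01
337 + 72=409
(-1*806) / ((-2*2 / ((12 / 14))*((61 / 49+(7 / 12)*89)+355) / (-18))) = -1828008 / 239999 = -7.62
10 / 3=3.33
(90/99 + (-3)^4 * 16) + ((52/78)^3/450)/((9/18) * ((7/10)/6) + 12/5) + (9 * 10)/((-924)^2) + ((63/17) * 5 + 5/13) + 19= 1671724053529979/1252393342200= 1334.82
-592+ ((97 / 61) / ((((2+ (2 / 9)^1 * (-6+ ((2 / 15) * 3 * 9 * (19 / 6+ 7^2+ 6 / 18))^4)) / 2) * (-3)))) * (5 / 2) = -30719030164837 / 51890253656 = -592.00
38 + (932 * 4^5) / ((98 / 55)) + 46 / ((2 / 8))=26255998 / 49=535836.69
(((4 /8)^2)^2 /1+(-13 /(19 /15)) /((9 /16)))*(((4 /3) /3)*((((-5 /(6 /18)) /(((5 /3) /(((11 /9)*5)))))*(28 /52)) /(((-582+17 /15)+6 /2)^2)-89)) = 131051504949029 /182207323584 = 719.24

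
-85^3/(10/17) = -2088025/2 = -1044012.50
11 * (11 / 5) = 121 / 5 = 24.20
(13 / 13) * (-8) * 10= -80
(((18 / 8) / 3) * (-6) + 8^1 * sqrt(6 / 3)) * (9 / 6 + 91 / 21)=-105 / 4 + 140 * sqrt(2) / 3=39.75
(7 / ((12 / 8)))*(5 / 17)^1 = 70 / 51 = 1.37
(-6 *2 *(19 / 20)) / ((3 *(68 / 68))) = -19 / 5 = -3.80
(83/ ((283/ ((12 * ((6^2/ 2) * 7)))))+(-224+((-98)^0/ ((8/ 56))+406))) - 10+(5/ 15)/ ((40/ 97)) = 21165811/ 33960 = 623.26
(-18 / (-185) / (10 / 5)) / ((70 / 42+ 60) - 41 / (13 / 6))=351 / 308395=0.00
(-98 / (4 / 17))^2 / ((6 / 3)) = 693889 / 8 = 86736.12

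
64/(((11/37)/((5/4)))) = 269.09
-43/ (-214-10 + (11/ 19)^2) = 15523/ 80743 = 0.19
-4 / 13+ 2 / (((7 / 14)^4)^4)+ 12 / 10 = 8519738 / 65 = 131072.89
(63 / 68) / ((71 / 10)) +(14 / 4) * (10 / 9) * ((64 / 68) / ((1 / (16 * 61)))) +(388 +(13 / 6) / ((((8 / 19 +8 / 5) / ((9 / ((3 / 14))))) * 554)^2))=27042113362278737 / 6828090384384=3960.42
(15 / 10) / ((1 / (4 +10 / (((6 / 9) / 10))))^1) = 231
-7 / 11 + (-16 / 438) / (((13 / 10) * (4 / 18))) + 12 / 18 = -3011 / 31317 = -0.10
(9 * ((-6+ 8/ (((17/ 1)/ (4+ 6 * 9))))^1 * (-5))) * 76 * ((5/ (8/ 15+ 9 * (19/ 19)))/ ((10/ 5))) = -46426500/ 2431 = -19097.70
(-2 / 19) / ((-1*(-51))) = -2 / 969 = -0.00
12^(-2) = 1 / 144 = 0.01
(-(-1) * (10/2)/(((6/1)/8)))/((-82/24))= -80/41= -1.95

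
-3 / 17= -0.18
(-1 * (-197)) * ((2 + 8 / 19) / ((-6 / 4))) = -18124 / 57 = -317.96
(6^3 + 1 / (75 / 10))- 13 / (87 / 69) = 89533 / 435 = 205.82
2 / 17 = 0.12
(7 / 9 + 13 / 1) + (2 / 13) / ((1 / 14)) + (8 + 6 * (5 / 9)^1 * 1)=3190 / 117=27.26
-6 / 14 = -3 / 7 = -0.43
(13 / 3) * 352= 4576 / 3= 1525.33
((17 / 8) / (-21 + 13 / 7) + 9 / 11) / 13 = 8339 / 153296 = 0.05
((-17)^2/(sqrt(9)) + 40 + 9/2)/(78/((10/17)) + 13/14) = 2275/2157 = 1.05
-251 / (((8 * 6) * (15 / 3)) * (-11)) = 251 / 2640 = 0.10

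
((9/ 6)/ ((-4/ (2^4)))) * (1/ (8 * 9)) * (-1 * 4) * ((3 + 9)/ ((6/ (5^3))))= 250/ 3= 83.33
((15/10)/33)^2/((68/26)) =13/16456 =0.00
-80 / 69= -1.16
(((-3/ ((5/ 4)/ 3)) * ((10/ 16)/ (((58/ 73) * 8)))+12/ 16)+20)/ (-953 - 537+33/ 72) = -7971/ 592412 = -0.01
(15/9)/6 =5/18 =0.28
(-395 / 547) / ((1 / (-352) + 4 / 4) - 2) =139040 / 193091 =0.72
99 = 99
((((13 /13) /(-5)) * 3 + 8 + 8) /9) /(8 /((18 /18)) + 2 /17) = 0.21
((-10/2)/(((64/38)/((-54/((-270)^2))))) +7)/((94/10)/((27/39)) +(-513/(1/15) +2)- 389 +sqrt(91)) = -21965916421/25310625785472- 907485 * sqrt(91)/8436875261824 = -0.00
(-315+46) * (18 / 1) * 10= -48420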